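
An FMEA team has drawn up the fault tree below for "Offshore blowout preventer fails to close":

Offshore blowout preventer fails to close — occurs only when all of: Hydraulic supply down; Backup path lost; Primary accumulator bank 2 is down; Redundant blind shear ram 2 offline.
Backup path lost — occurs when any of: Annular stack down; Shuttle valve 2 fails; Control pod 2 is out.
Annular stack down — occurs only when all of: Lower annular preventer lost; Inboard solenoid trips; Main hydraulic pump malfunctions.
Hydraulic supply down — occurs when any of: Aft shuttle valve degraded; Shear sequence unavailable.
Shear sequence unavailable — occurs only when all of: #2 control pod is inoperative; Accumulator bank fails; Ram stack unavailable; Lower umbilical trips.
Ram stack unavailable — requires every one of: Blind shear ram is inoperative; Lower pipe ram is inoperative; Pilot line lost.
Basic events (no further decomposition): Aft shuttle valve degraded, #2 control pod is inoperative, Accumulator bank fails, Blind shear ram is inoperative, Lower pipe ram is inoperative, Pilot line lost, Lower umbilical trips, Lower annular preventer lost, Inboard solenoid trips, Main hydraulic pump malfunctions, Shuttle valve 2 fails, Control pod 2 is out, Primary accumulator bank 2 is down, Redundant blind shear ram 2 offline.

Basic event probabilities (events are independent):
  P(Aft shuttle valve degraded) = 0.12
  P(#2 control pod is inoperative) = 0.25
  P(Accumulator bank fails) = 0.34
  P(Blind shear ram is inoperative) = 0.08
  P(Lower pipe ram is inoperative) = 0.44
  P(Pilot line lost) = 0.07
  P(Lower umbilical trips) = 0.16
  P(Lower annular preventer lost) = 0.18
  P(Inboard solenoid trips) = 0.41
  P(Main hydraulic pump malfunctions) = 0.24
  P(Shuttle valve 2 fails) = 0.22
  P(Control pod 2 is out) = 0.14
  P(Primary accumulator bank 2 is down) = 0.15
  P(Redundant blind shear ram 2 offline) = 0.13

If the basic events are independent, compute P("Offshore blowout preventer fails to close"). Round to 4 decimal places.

P(Ram stack unavailable) [AND] = 0.08 × 0.44 × 0.07 = 0.002464
P(Shear sequence unavailable) [AND] = 0.25 × 0.34 × 0.002464 × 0.16 = 0.000034
P(Hydraulic supply down) [OR] = 1 − (1−0.12) × (1−0.000034) = 0.120030
P(Annular stack down) [AND] = 0.18 × 0.41 × 0.24 = 0.017712
P(Backup path lost) [OR] = 1 − (1−0.017712) × (1−0.22) × (1−0.14) = 0.341081
P(Offshore blowout preventer fails to close) [AND] = 0.120030 × 0.341081 × 0.15 × 0.13 = 0.000798
Rounded to 4 decimal places: P(Offshore blowout preventer fails to close) ≈ 0.0008.

0.0008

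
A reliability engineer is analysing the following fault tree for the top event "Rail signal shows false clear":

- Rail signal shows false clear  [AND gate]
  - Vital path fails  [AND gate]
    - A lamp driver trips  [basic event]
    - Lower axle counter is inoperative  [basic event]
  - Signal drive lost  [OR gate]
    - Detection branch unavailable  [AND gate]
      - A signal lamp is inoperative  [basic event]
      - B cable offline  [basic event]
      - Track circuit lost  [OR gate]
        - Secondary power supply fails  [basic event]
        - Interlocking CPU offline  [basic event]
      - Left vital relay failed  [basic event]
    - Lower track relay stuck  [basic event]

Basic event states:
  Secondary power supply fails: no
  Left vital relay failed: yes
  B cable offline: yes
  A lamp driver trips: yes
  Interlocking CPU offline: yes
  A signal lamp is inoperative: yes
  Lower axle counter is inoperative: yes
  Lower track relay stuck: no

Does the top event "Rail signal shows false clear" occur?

Vital path fails [AND]: A lamp driver trips=occurs, Lower axle counter is inoperative=occurs → all inputs occur → occurs.
Track circuit lost [OR]: Secondary power supply fails=not, Interlocking CPU offline=occurs → at least one input occurs → occurs.
Detection branch unavailable [AND]: A signal lamp is inoperative=occurs, B cable offline=occurs, Track circuit lost=occurs, Left vital relay failed=occurs → all inputs occur → occurs.
Signal drive lost [OR]: Detection branch unavailable=occurs, Lower track relay stuck=not → at least one input occurs → occurs.
Rail signal shows false clear [AND]: Vital path fails=occurs, Signal drive lost=occurs → all inputs occur → occurs.

Yes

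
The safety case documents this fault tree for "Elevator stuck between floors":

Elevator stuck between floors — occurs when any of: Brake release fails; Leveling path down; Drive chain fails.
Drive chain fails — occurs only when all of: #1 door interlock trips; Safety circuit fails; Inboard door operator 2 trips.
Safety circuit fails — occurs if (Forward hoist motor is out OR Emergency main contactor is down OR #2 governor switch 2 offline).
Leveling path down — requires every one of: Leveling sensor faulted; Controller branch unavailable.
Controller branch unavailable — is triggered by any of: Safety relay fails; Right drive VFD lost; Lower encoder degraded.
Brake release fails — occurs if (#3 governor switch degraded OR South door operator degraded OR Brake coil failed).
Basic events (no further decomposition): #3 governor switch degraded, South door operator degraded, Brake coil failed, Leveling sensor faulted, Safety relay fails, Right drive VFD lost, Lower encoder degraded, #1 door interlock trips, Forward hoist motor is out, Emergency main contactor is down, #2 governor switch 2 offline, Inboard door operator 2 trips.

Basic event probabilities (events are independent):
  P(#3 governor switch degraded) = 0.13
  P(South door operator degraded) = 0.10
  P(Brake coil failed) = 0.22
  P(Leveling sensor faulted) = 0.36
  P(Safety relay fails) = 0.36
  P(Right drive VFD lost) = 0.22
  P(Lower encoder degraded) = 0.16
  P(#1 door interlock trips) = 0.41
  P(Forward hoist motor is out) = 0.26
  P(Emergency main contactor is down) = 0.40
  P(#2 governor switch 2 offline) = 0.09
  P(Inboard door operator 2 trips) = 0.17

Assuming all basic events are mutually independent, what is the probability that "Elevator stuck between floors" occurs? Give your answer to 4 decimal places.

P(Brake release fails) [OR] = 1 − (1−0.13) × (1−0.10) × (1−0.22) = 0.389260
P(Controller branch unavailable) [OR] = 1 − (1−0.36) × (1−0.22) × (1−0.16) = 0.580672
P(Leveling path down) [AND] = 0.36 × 0.580672 = 0.209042
P(Safety circuit fails) [OR] = 1 − (1−0.26) × (1−0.40) × (1−0.09) = 0.595960
P(Drive chain fails) [AND] = 0.41 × 0.595960 × 0.17 = 0.041538
P(Elevator stuck between floors) [OR] = 1 − (1−0.389260) × (1−0.209042) × (1−0.041538) = 0.536996
Rounded to 4 decimal places: P(Elevator stuck between floors) ≈ 0.5370.

0.5370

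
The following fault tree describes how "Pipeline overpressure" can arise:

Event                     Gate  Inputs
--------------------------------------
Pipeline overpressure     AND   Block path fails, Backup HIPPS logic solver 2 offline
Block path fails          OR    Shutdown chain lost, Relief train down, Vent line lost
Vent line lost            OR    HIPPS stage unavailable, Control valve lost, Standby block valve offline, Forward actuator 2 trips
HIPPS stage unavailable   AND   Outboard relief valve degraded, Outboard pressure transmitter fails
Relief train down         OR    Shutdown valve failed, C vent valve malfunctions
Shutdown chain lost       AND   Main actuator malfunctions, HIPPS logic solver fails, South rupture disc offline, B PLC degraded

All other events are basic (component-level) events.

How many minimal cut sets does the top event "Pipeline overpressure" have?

7

Shutdown chain lost [AND]: one cut set from each child combined → 1 × 1 × 1 × 1 = 1 cut set(s).
Relief train down [OR]: union of children's cut sets → 2 cut set(s).
HIPPS stage unavailable [AND]: one cut set from each child combined → 1 × 1 = 1 cut set(s).
Vent line lost [OR]: union of children's cut sets → 4 cut set(s).
Block path fails [OR]: union of children's cut sets → 7 cut set(s).
Pipeline overpressure [AND]: one cut set from each child combined → 7 × 1 = 7 cut set(s).
Minimal cut sets: {B PLC degraded, Backup HIPPS logic solver 2 offline, HIPPS logic solver fails, Main actuator malfunctions, South rupture disc offline}; {Backup HIPPS logic solver 2 offline, Shutdown valve failed}; {Backup HIPPS logic solver 2 offline, C vent valve malfunctions}; {Backup HIPPS logic solver 2 offline, Outboard pressure transmitter fails, Outboard relief valve degraded}; {Backup HIPPS logic solver 2 offline, Control valve lost}; {Backup HIPPS logic solver 2 offline, Standby block valve offline}; {Backup HIPPS logic solver 2 offline, Forward actuator 2 trips}.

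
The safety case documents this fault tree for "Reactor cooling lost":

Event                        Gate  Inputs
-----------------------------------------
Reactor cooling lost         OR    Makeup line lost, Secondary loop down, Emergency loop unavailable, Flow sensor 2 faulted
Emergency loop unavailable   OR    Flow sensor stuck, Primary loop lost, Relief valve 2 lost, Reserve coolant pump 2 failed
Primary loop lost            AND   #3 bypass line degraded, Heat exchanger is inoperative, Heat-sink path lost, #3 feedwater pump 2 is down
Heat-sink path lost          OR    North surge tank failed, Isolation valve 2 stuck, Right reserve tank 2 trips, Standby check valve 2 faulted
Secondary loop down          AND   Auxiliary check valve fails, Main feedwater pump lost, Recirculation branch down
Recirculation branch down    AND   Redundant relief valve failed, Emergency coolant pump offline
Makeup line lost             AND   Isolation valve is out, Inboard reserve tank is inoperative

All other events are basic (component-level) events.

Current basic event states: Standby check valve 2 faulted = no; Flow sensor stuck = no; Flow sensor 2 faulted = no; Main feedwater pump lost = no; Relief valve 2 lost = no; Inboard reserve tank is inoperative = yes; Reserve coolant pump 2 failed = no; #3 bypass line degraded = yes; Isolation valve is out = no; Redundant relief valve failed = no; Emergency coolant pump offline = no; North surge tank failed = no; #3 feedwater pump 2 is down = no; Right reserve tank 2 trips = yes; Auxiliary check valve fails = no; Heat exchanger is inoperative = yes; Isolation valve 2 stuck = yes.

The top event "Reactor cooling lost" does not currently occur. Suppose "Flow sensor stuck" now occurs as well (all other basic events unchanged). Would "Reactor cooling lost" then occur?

Yes

Counterfactual: set "Flow sensor stuck" to occurred.
Makeup line lost [AND]: Isolation valve is out=not, Inboard reserve tank is inoperative=occurs → not all inputs occur → does not occur.
Recirculation branch down [AND]: Redundant relief valve failed=not, Emergency coolant pump offline=not → not all inputs occur → does not occur.
Secondary loop down [AND]: Auxiliary check valve fails=not, Main feedwater pump lost=not, Recirculation branch down=not → not all inputs occur → does not occur.
Heat-sink path lost [OR]: North surge tank failed=not, Isolation valve 2 stuck=occurs, Right reserve tank 2 trips=occurs, Standby check valve 2 faulted=not → at least one input occurs → occurs.
Primary loop lost [AND]: #3 bypass line degraded=occurs, Heat exchanger is inoperative=occurs, Heat-sink path lost=occurs, #3 feedwater pump 2 is down=not → not all inputs occur → does not occur.
Emergency loop unavailable [OR]: Flow sensor stuck=occurs, Primary loop lost=not, Relief valve 2 lost=not, Reserve coolant pump 2 failed=not → at least one input occurs → occurs.
Reactor cooling lost [OR]: Makeup line lost=not, Secondary loop down=not, Emergency loop unavailable=occurs, Flow sensor 2 faulted=not → at least one input occurs → occurs.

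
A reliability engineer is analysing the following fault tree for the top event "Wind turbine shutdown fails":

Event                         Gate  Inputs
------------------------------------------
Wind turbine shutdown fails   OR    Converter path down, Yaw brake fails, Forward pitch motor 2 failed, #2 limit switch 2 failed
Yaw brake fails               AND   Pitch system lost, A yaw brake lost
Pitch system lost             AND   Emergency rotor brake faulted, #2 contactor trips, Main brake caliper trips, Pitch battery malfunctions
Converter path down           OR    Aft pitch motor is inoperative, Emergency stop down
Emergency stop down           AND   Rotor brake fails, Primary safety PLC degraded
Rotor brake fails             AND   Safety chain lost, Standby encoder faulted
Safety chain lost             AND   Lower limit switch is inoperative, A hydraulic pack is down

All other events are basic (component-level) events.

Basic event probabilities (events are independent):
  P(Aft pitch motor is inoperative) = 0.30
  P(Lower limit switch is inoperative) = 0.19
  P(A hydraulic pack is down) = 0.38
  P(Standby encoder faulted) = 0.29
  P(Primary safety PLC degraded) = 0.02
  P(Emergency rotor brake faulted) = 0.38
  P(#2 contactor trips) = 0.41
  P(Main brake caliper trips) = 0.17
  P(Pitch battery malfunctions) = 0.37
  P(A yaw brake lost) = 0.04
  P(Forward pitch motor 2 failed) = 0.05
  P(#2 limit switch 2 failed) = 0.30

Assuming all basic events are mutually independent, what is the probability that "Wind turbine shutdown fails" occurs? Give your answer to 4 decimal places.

P(Safety chain lost) [AND] = 0.19 × 0.38 = 0.072200
P(Rotor brake fails) [AND] = 0.072200 × 0.29 = 0.020938
P(Emergency stop down) [AND] = 0.020938 × 0.02 = 0.000419
P(Converter path down) [OR] = 1 − (1−0.30) × (1−0.000419) = 0.300293
P(Pitch system lost) [AND] = 0.38 × 0.41 × 0.17 × 0.37 = 0.009800
P(Yaw brake fails) [AND] = 0.009800 × 0.04 = 0.000392
P(Wind turbine shutdown fails) [OR] = 1 − (1−0.300293) × (1−0.000392) × (1−0.05) × (1−0.30) = 0.534877
Rounded to 4 decimal places: P(Wind turbine shutdown fails) ≈ 0.5349.

0.5349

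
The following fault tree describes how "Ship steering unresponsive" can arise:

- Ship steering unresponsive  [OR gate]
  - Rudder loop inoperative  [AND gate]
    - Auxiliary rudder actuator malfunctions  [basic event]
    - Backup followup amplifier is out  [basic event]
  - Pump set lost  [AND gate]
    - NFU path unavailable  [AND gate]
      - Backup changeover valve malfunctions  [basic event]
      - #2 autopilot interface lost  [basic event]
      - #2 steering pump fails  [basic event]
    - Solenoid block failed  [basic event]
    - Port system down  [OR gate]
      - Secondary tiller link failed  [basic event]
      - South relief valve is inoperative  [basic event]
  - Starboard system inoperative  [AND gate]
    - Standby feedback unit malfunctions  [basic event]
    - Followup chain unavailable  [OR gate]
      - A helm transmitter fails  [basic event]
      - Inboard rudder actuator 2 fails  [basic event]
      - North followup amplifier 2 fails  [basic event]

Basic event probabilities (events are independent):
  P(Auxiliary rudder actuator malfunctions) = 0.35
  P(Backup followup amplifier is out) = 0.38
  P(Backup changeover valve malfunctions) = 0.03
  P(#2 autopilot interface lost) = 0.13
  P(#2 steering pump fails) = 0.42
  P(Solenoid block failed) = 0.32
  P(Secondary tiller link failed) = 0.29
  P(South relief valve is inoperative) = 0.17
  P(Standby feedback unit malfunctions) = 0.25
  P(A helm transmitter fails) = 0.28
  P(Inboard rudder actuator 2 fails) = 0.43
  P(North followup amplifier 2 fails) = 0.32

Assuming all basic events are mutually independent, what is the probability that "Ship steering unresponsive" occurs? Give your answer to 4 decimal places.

0.2894

P(Rudder loop inoperative) [AND] = 0.35 × 0.38 = 0.133000
P(NFU path unavailable) [AND] = 0.03 × 0.13 × 0.42 = 0.001638
P(Port system down) [OR] = 1 − (1−0.29) × (1−0.17) = 0.410700
P(Pump set lost) [AND] = 0.001638 × 0.32 × 0.410700 = 0.000215
P(Followup chain unavailable) [OR] = 1 − (1−0.28) × (1−0.43) × (1−0.32) = 0.720928
P(Starboard system inoperative) [AND] = 0.25 × 0.720928 = 0.180232
P(Ship steering unresponsive) [OR] = 1 − (1−0.133000) × (1−0.000215) × (1−0.180232) = 0.289414
Rounded to 4 decimal places: P(Ship steering unresponsive) ≈ 0.2894.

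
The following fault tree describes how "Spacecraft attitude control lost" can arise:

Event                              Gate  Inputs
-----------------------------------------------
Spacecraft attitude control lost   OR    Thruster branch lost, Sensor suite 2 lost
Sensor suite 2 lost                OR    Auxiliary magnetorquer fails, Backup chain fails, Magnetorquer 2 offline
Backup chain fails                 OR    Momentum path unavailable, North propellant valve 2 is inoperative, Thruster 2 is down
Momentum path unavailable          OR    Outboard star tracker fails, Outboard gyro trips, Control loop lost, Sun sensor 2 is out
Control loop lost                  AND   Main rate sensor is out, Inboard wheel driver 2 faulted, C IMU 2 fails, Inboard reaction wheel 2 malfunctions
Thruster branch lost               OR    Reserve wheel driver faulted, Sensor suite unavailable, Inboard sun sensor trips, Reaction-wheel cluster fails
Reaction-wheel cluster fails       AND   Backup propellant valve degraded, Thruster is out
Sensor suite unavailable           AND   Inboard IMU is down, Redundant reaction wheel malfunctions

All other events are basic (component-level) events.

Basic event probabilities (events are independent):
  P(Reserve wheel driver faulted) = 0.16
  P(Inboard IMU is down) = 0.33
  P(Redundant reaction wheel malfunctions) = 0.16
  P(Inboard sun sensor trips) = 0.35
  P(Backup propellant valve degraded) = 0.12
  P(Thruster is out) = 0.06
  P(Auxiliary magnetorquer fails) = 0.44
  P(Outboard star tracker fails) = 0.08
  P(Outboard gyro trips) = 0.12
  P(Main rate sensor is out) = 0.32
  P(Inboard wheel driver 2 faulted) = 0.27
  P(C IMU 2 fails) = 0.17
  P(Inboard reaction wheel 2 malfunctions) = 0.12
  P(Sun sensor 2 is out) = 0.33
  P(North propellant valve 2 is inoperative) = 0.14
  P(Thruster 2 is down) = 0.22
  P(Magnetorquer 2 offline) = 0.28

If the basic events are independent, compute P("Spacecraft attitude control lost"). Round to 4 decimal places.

P(Sensor suite unavailable) [AND] = 0.33 × 0.16 = 0.052800
P(Reaction-wheel cluster fails) [AND] = 0.12 × 0.06 = 0.007200
P(Thruster branch lost) [OR] = 1 − (1−0.16) × (1−0.052800) × (1−0.35) × (1−0.007200) = 0.486552
P(Control loop lost) [AND] = 0.32 × 0.27 × 0.17 × 0.12 = 0.001763
P(Momentum path unavailable) [OR] = 1 − (1−0.08) × (1−0.12) × (1−0.001763) × (1−0.33) = 0.458524
P(Backup chain fails) [OR] = 1 − (1−0.458524) × (1−0.14) × (1−0.22) = 0.636778
P(Sensor suite 2 lost) [OR] = 1 − (1−0.44) × (1−0.636778) × (1−0.28) = 0.853549
P(Spacecraft attitude control lost) [OR] = 1 − (1−0.486552) × (1−0.853549) = 0.924805
Rounded to 4 decimal places: P(Spacecraft attitude control lost) ≈ 0.9248.

0.9248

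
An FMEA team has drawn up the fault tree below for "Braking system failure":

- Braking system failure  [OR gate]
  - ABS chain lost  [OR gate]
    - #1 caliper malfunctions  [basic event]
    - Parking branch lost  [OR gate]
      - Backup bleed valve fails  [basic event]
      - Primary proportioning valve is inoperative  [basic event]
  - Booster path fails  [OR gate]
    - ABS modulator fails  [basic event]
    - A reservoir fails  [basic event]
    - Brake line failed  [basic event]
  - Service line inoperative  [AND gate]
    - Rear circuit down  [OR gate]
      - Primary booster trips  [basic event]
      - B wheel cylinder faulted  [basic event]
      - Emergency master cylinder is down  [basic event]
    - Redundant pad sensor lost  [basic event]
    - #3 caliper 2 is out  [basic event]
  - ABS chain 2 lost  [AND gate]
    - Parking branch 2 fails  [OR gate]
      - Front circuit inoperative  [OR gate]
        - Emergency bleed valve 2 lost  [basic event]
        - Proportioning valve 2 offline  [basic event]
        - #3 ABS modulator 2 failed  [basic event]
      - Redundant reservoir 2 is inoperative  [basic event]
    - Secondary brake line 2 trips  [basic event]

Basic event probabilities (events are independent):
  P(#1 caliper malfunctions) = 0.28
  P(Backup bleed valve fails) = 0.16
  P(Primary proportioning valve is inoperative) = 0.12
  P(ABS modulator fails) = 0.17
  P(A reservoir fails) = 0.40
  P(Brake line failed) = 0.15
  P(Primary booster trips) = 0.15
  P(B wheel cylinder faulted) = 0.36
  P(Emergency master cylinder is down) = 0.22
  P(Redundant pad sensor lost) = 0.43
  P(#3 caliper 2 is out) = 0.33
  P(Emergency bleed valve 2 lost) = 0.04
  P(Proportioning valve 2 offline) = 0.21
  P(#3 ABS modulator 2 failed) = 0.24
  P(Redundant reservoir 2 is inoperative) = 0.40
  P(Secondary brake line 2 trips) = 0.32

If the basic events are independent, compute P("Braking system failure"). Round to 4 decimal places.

P(Parking branch lost) [OR] = 1 − (1−0.16) × (1−0.12) = 0.260800
P(ABS chain lost) [OR] = 1 − (1−0.28) × (1−0.260800) = 0.467776
P(Booster path fails) [OR] = 1 − (1−0.17) × (1−0.40) × (1−0.15) = 0.576700
P(Rear circuit down) [OR] = 1 − (1−0.15) × (1−0.36) × (1−0.22) = 0.575680
P(Service line inoperative) [AND] = 0.575680 × 0.43 × 0.33 = 0.081689
P(Front circuit inoperative) [OR] = 1 − (1−0.04) × (1−0.21) × (1−0.24) = 0.423616
P(Parking branch 2 fails) [OR] = 1 − (1−0.423616) × (1−0.40) = 0.654170
P(ABS chain 2 lost) [AND] = 0.654170 × 0.32 = 0.209334
P(Braking system failure) [OR] = 1 − (1−0.467776) × (1−0.576700) × (1−0.081689) × (1−0.209334) = 0.836422
Rounded to 4 decimal places: P(Braking system failure) ≈ 0.8364.

0.8364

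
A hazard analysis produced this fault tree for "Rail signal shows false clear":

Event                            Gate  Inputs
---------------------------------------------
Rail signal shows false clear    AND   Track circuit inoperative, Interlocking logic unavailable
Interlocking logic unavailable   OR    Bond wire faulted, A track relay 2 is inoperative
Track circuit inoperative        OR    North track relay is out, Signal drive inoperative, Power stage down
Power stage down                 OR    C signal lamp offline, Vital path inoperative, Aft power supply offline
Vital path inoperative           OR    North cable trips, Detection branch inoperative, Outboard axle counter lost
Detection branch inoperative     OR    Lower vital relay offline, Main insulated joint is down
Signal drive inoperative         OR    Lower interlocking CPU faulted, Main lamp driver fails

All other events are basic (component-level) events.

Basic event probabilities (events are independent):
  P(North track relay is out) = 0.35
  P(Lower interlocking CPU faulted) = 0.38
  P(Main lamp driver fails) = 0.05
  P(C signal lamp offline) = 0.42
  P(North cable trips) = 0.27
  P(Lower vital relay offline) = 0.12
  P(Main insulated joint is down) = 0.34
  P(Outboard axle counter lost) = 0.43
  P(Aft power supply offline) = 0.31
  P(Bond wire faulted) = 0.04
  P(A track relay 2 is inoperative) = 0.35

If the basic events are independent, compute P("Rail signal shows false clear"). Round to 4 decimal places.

0.3621

P(Signal drive inoperative) [OR] = 1 − (1−0.38) × (1−0.05) = 0.411000
P(Detection branch inoperative) [OR] = 1 − (1−0.12) × (1−0.34) = 0.419200
P(Vital path inoperative) [OR] = 1 − (1−0.27) × (1−0.419200) × (1−0.43) = 0.758329
P(Power stage down) [OR] = 1 − (1−0.42) × (1−0.758329) × (1−0.31) = 0.903283
P(Track circuit inoperative) [OR] = 1 − (1−0.35) × (1−0.411000) × (1−0.903283) = 0.962972
P(Interlocking logic unavailable) [OR] = 1 − (1−0.04) × (1−0.35) = 0.376000
P(Rail signal shows false clear) [AND] = 0.962972 × 0.376000 = 0.362077
Rounded to 4 decimal places: P(Rail signal shows false clear) ≈ 0.3621.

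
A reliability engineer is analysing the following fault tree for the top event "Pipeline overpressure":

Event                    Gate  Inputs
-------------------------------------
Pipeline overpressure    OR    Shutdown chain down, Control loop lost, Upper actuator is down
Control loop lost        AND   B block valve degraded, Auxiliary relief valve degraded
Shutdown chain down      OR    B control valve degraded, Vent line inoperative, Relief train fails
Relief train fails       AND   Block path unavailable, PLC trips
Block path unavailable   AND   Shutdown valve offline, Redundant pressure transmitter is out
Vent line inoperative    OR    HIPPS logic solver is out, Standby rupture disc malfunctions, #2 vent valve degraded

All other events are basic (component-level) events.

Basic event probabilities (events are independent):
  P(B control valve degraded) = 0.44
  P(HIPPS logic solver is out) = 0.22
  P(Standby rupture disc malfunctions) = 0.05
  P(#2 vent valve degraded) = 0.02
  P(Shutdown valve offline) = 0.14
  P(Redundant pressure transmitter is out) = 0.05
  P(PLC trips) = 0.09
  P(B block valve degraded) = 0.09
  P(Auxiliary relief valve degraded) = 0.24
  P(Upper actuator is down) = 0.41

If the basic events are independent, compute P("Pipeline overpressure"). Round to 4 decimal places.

P(Vent line inoperative) [OR] = 1 − (1−0.22) × (1−0.05) × (1−0.02) = 0.273820
P(Block path unavailable) [AND] = 0.14 × 0.05 = 0.007000
P(Relief train fails) [AND] = 0.007000 × 0.09 = 0.000630
P(Shutdown chain down) [OR] = 1 − (1−0.44) × (1−0.273820) × (1−0.000630) = 0.593595
P(Control loop lost) [AND] = 0.09 × 0.24 = 0.021600
P(Pipeline overpressure) [OR] = 1 − (1−0.593595) × (1−0.021600) × (1−0.41) = 0.765400
Rounded to 4 decimal places: P(Pipeline overpressure) ≈ 0.7654.

0.7654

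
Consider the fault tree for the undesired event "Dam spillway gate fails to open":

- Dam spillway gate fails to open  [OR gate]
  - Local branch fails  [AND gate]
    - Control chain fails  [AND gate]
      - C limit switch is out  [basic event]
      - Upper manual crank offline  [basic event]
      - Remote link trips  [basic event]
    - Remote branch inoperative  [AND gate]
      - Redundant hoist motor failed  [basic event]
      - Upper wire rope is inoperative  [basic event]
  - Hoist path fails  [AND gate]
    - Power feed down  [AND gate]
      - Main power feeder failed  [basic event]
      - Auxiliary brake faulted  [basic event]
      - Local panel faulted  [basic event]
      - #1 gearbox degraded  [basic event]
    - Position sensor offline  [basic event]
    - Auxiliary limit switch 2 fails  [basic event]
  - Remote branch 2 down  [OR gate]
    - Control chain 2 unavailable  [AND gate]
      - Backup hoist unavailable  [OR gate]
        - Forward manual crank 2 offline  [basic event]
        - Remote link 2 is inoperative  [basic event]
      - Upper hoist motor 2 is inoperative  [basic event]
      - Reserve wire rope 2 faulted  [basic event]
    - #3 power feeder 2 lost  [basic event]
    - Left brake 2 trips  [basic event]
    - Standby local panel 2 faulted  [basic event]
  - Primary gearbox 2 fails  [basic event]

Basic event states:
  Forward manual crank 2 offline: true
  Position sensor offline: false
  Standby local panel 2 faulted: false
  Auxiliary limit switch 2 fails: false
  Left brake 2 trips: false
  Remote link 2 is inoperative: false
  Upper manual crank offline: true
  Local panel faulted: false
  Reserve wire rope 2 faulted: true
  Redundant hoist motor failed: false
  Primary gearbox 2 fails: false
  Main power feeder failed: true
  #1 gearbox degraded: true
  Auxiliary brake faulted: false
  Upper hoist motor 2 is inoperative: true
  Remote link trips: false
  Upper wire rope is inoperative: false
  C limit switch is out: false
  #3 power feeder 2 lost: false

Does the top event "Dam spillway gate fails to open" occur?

Yes

Control chain fails [AND]: C limit switch is out=not, Upper manual crank offline=occurs, Remote link trips=not → not all inputs occur → does not occur.
Remote branch inoperative [AND]: Redundant hoist motor failed=not, Upper wire rope is inoperative=not → not all inputs occur → does not occur.
Local branch fails [AND]: Control chain fails=not, Remote branch inoperative=not → not all inputs occur → does not occur.
Power feed down [AND]: Main power feeder failed=occurs, Auxiliary brake faulted=not, Local panel faulted=not, #1 gearbox degraded=occurs → not all inputs occur → does not occur.
Hoist path fails [AND]: Power feed down=not, Position sensor offline=not, Auxiliary limit switch 2 fails=not → not all inputs occur → does not occur.
Backup hoist unavailable [OR]: Forward manual crank 2 offline=occurs, Remote link 2 is inoperative=not → at least one input occurs → occurs.
Control chain 2 unavailable [AND]: Backup hoist unavailable=occurs, Upper hoist motor 2 is inoperative=occurs, Reserve wire rope 2 faulted=occurs → all inputs occur → occurs.
Remote branch 2 down [OR]: Control chain 2 unavailable=occurs, #3 power feeder 2 lost=not, Left brake 2 trips=not, Standby local panel 2 faulted=not → at least one input occurs → occurs.
Dam spillway gate fails to open [OR]: Local branch fails=not, Hoist path fails=not, Remote branch 2 down=occurs, Primary gearbox 2 fails=not → at least one input occurs → occurs.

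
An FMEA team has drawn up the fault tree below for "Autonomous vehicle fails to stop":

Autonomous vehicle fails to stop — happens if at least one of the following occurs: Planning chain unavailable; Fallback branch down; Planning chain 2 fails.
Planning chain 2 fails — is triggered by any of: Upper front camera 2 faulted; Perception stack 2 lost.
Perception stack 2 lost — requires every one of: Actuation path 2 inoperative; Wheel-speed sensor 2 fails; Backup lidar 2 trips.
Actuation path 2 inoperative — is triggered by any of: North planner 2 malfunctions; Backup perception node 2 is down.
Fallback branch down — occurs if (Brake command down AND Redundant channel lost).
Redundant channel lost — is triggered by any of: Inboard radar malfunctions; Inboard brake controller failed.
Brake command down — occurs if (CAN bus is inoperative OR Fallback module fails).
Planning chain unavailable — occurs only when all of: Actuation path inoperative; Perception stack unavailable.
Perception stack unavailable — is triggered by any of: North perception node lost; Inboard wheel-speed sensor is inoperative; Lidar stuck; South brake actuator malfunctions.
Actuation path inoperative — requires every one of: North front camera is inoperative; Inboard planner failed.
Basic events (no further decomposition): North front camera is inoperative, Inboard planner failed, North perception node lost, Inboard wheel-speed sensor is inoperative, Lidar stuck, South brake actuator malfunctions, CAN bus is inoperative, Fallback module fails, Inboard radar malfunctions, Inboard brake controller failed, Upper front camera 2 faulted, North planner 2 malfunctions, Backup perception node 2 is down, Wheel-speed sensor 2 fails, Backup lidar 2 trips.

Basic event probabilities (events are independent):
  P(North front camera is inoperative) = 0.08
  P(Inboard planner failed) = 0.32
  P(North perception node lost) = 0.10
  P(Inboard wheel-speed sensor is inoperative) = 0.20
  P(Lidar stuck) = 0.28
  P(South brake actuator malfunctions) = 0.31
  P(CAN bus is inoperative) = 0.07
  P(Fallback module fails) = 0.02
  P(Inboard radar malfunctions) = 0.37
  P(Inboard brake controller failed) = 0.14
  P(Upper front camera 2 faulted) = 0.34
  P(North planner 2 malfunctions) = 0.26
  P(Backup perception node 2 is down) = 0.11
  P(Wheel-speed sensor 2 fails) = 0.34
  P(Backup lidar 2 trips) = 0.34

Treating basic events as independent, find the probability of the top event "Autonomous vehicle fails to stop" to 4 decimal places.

P(Actuation path inoperative) [AND] = 0.08 × 0.32 = 0.025600
P(Perception stack unavailable) [OR] = 1 − (1−0.10) × (1−0.20) × (1−0.28) × (1−0.31) = 0.642304
P(Planning chain unavailable) [AND] = 0.025600 × 0.642304 = 0.016443
P(Brake command down) [OR] = 1 − (1−0.07) × (1−0.02) = 0.088600
P(Redundant channel lost) [OR] = 1 − (1−0.37) × (1−0.14) = 0.458200
P(Fallback branch down) [AND] = 0.088600 × 0.458200 = 0.040597
P(Actuation path 2 inoperative) [OR] = 1 − (1−0.26) × (1−0.11) = 0.341400
P(Perception stack 2 lost) [AND] = 0.341400 × 0.34 × 0.34 = 0.039466
P(Planning chain 2 fails) [OR] = 1 − (1−0.34) × (1−0.039466) = 0.366048
P(Autonomous vehicle fails to stop) [OR] = 1 − (1−0.016443) × (1−0.040597) × (1−0.366048) = 0.401785
Rounded to 4 decimal places: P(Autonomous vehicle fails to stop) ≈ 0.4018.

0.4018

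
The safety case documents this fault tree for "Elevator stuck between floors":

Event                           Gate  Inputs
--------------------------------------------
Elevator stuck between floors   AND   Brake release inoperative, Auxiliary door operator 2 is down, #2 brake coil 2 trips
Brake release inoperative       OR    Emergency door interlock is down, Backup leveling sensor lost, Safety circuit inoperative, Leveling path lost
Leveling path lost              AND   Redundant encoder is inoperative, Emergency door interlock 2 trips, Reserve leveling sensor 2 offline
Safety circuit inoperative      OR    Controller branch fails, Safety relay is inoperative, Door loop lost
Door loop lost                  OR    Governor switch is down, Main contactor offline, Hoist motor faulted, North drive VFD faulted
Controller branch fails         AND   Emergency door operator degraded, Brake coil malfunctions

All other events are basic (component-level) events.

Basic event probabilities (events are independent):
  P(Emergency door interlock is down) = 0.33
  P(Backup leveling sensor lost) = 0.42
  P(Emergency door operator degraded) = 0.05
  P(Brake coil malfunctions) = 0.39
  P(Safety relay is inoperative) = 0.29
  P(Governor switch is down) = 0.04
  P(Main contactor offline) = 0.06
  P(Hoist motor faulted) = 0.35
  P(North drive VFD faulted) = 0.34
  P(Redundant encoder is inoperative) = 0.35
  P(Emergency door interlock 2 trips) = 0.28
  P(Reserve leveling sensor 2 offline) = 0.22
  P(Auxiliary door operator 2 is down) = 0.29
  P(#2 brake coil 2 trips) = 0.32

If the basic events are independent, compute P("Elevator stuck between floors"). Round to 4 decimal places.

0.0833

P(Controller branch fails) [AND] = 0.05 × 0.39 = 0.019500
P(Door loop lost) [OR] = 1 − (1−0.04) × (1−0.06) × (1−0.35) × (1−0.34) = 0.612870
P(Safety circuit inoperative) [OR] = 1 − (1−0.019500) × (1−0.29) × (1−0.612870) = 0.730498
P(Leveling path lost) [AND] = 0.35 × 0.28 × 0.22 = 0.021560
P(Brake release inoperative) [OR] = 1 − (1−0.33) × (1−0.42) × (1−0.730498) × (1−0.021560) = 0.897529
P(Elevator stuck between floors) [AND] = 0.897529 × 0.29 × 0.32 = 0.083291
Rounded to 4 decimal places: P(Elevator stuck between floors) ≈ 0.0833.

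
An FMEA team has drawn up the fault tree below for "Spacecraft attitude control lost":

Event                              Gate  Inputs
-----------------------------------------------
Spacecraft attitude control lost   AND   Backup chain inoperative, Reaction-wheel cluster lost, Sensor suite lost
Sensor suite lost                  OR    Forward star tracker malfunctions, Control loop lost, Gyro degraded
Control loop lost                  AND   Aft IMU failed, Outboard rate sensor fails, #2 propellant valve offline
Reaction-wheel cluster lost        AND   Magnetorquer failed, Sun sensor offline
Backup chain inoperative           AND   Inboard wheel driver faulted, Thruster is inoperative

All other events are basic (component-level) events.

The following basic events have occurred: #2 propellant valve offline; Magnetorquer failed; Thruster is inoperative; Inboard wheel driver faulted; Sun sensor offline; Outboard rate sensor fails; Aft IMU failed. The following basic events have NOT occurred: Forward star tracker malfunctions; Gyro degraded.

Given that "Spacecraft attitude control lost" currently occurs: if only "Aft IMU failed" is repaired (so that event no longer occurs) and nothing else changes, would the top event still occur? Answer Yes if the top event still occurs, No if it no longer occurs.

No

Counterfactual: set "Aft IMU failed" to not occurred.
Backup chain inoperative [AND]: Inboard wheel driver faulted=occurs, Thruster is inoperative=occurs → all inputs occur → occurs.
Reaction-wheel cluster lost [AND]: Magnetorquer failed=occurs, Sun sensor offline=occurs → all inputs occur → occurs.
Control loop lost [AND]: Aft IMU failed=not, Outboard rate sensor fails=occurs, #2 propellant valve offline=occurs → not all inputs occur → does not occur.
Sensor suite lost [OR]: Forward star tracker malfunctions=not, Control loop lost=not, Gyro degraded=not → no input occurs → does not occur.
Spacecraft attitude control lost [AND]: Backup chain inoperative=occurs, Reaction-wheel cluster lost=occurs, Sensor suite lost=not → not all inputs occur → does not occur.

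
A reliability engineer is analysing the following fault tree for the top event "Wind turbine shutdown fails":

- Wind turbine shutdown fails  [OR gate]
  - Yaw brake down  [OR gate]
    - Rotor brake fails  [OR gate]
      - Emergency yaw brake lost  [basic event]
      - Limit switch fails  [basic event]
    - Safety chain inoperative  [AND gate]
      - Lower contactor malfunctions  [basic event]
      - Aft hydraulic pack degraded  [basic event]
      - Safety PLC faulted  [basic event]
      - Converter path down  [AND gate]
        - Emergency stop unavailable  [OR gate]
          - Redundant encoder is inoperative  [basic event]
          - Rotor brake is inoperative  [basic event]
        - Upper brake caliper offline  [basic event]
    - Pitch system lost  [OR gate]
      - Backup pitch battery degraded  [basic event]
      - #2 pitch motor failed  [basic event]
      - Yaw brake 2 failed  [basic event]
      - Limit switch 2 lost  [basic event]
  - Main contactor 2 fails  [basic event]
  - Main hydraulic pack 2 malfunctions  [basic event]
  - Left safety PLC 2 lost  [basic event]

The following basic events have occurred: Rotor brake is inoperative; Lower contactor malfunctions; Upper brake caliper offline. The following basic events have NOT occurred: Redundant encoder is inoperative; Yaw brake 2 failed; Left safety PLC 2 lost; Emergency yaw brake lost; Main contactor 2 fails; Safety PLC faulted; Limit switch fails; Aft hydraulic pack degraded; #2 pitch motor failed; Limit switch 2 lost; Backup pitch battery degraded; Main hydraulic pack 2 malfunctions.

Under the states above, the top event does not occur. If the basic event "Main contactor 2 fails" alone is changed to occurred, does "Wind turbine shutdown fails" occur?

Yes

Counterfactual: set "Main contactor 2 fails" to occurred.
Rotor brake fails [OR]: Emergency yaw brake lost=not, Limit switch fails=not → no input occurs → does not occur.
Emergency stop unavailable [OR]: Redundant encoder is inoperative=not, Rotor brake is inoperative=occurs → at least one input occurs → occurs.
Converter path down [AND]: Emergency stop unavailable=occurs, Upper brake caliper offline=occurs → all inputs occur → occurs.
Safety chain inoperative [AND]: Lower contactor malfunctions=occurs, Aft hydraulic pack degraded=not, Safety PLC faulted=not, Converter path down=occurs → not all inputs occur → does not occur.
Pitch system lost [OR]: Backup pitch battery degraded=not, #2 pitch motor failed=not, Yaw brake 2 failed=not, Limit switch 2 lost=not → no input occurs → does not occur.
Yaw brake down [OR]: Rotor brake fails=not, Safety chain inoperative=not, Pitch system lost=not → no input occurs → does not occur.
Wind turbine shutdown fails [OR]: Yaw brake down=not, Main contactor 2 fails=occurs, Main hydraulic pack 2 malfunctions=not, Left safety PLC 2 lost=not → at least one input occurs → occurs.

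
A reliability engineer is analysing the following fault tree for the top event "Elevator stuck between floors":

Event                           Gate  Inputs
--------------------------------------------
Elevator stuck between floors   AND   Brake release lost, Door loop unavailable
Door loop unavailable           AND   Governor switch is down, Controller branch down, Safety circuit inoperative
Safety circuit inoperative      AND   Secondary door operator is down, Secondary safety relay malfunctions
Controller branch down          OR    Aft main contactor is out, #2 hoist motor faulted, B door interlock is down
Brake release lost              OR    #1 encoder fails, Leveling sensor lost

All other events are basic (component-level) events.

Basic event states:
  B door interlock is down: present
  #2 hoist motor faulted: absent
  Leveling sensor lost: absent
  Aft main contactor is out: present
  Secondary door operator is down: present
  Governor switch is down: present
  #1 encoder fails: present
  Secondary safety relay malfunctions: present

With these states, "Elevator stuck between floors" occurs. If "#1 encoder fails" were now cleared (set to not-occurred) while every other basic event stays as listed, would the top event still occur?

Counterfactual: set "#1 encoder fails" to not occurred.
Brake release lost [OR]: #1 encoder fails=not, Leveling sensor lost=not → no input occurs → does not occur.
Controller branch down [OR]: Aft main contactor is out=occurs, #2 hoist motor faulted=not, B door interlock is down=occurs → at least one input occurs → occurs.
Safety circuit inoperative [AND]: Secondary door operator is down=occurs, Secondary safety relay malfunctions=occurs → all inputs occur → occurs.
Door loop unavailable [AND]: Governor switch is down=occurs, Controller branch down=occurs, Safety circuit inoperative=occurs → all inputs occur → occurs.
Elevator stuck between floors [AND]: Brake release lost=not, Door loop unavailable=occurs → not all inputs occur → does not occur.

No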